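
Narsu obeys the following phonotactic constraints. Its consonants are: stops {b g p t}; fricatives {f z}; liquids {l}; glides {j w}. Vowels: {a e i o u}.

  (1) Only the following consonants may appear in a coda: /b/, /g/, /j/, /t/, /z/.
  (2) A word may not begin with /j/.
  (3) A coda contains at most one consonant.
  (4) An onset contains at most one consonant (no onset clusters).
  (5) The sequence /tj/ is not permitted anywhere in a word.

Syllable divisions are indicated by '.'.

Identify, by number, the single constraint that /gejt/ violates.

/gejt/: syllable 1 coda /jt/ has 2 consonants (> 1).
This is a violation of constraint 3: "A coda contains at most one consonant."
The remaining constraints (1, 2, 4, 5) are satisfied.

3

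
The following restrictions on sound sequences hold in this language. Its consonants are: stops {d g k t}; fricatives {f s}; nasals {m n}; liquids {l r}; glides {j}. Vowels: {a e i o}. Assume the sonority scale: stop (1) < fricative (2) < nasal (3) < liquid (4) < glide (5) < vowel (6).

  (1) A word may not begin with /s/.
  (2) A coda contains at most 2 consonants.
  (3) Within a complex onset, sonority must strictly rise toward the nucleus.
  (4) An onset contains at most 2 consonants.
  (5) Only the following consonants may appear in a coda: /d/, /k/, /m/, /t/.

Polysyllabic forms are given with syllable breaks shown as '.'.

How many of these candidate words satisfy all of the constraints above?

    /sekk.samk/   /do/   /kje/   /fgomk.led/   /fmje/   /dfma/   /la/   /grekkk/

/sekk.samk/ — violates constraint 1: word begins with /s/ → not permitted
/do/ — σ1 onset /d/, coda /∅/ ok → permitted
/kje/ — σ1 onset /kj/ (1→5 rises), coda /∅/ ok → permitted
/fgomk.led/ — violates constraint 3: syllable 1 onset /fg/: /f/ (fricative, 2) → /g/ (stop, 1) does not rise → not permitted
/fmje/ — violates constraint 4: syllable 1 onset /fmj/ has 3 consonants (> 2) → not permitted
/dfma/ — violates constraint 4: syllable 1 onset /dfm/ has 3 consonants (> 2) → not permitted
/la/ — σ1 onset /l/, coda /∅/ ok → permitted
/grekkk/ — violates constraint 2: syllable 1 coda /kkk/ has 3 consonants (> 2) → not permitted
Permitted: /do/, /kje/, /la/ → 3.

3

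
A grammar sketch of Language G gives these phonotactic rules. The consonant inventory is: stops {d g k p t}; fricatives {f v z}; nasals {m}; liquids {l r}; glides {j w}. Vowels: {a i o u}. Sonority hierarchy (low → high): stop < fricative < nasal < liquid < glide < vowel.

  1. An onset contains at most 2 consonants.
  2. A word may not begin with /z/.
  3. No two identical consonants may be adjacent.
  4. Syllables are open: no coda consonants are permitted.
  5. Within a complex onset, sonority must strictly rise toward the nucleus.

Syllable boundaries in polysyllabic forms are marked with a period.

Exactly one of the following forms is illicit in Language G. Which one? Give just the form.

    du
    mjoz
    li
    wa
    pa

du — σ1 onset /d/, coda /∅/ ok → licit
mjoz — violates constraint 4: syllable 1 coda /z/ has 1 consonant (> 0) → illicit
li — σ1 onset /l/, coda /∅/ ok → licit
wa — σ1 onset /w/, coda /∅/ ok → licit
pa — σ1 onset /p/, coda /∅/ ok → licit

mjoz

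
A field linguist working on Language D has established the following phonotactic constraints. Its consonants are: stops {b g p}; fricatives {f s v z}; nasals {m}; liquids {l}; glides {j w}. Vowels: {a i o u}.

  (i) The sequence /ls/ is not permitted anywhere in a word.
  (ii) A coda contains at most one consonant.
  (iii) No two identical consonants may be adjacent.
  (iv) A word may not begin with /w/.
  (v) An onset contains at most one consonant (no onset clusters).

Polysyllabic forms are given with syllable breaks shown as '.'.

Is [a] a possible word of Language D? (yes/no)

yes

[a] — σ1 onset /∅/, coda /∅/ ok → phonotactically legal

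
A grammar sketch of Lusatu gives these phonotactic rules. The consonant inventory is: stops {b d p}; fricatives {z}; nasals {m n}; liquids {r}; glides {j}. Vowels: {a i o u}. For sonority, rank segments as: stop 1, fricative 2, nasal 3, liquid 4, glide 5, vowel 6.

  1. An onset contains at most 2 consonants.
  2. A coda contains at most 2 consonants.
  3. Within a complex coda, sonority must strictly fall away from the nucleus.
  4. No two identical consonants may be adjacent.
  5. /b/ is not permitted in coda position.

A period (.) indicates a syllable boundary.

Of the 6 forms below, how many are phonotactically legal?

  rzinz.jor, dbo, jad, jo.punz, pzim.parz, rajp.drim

6

rzinz.jor — σ1 onset /rz/ (2C), coda /nz/ (3→2 falls) ok; σ2 onset /j/, coda /r/ ok → phonotactically legal
dbo — σ1 onset /db/ (2C), coda /∅/ ok → phonotactically legal
jad — σ1 onset /j/, coda /d/ ok → phonotactically legal
jo.punz — σ1 onset /j/, coda /∅/ ok; σ2 onset /p/, coda /nz/ (3→2 falls) ok → phonotactically legal
pzim.parz — σ1 onset /pz/ (2C), coda /m/ ok; σ2 onset /p/, coda /rz/ (4→2 falls) ok → phonotactically legal
rajp.drim — σ1 onset /r/, coda /jp/ (5→1 falls) ok; σ2 onset /dr/ (2C), coda /m/ ok → phonotactically legal
Phonotactically legal: rzinz.jor, dbo, jad, jo.punz, pzim.parz, rajp.drim → 6.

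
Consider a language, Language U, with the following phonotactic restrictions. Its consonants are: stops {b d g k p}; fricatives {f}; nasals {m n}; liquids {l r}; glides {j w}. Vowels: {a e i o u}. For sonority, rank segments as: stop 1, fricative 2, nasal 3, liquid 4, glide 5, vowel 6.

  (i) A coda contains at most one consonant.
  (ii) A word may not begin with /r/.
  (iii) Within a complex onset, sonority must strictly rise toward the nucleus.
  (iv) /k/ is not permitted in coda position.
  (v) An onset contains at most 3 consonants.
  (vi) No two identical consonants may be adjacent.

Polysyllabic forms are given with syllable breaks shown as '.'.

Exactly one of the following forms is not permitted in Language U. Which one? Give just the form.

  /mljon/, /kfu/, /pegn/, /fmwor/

/pegn/

/mljon/ — σ1 onset /mlj/ (3→4→5 rises), coda /n/ ok → permitted
/kfu/ — σ1 onset /kf/ (1→2 rises), coda /∅/ ok → permitted
/pegn/ — violates constraint (i): syllable 1 coda /gn/ has 2 consonants (> 1) → not permitted
/fmwor/ — σ1 onset /fmw/ (2→3→5 rises), coda /r/ ok → permitted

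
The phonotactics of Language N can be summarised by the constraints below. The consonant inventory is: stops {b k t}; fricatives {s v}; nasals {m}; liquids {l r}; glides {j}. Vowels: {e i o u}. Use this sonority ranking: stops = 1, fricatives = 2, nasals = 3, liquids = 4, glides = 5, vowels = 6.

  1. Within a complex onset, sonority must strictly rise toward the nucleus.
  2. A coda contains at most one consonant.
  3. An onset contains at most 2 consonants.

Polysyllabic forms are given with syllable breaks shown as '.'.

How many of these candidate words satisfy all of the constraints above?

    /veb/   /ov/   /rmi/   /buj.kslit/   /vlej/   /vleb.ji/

4

/veb/ — σ1 onset /v/, coda /b/ ok → well-formed
/ov/ — σ1 onset /∅/, coda /v/ ok → well-formed
/rmi/ — violates constraint 1: syllable 1 onset /rm/: /r/ (liquid, 4) → /m/ (nasal, 3) does not rise → ill-formed
/buj.kslit/ — violates constraint 3: syllable 2 onset /ksl/ has 3 consonants (> 2) → ill-formed
/vlej/ — σ1 onset /vl/ (2→4 rises), coda /j/ ok → well-formed
/vleb.ji/ — σ1 onset /vl/ (2→4 rises), coda /b/ ok; σ2 onset /j/, coda /∅/ ok → well-formed
Well-formed: /veb/, /ov/, /vlej/, /vleb.ji/ → 4.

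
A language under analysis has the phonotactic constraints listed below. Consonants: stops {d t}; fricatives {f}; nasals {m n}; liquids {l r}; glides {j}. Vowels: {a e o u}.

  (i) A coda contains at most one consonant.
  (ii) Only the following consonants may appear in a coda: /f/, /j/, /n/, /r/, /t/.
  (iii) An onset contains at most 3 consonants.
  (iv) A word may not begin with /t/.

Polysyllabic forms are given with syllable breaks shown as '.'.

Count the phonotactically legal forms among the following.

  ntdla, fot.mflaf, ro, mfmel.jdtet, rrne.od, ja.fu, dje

ntdla — violates constraint (iii): syllable 1 onset /ntdl/ has 4 consonants (> 3) → phonotactically illegal
fot.mflaf — σ1 onset /f/, coda /t/ ok; σ2 onset /mfl/ (3C), coda /f/ ok → phonotactically legal
ro — σ1 onset /r/, coda /∅/ ok → phonotactically legal
mfmel.jdtet — violates constraint (ii): syllable 1 coda contains /l/, which is not a licensed coda consonant → phonotactically illegal
rrne.od — violates constraint (ii): syllable 2 coda contains /d/, which is not a licensed coda consonant → phonotactically illegal
ja.fu — σ1 onset /j/, coda /∅/ ok; σ2 onset /f/, coda /∅/ ok → phonotactically legal
dje — σ1 onset /dj/ (2C), coda /∅/ ok → phonotactically legal
Phonotactically legal: fot.mflaf, ro, ja.fu, dje → 4.

4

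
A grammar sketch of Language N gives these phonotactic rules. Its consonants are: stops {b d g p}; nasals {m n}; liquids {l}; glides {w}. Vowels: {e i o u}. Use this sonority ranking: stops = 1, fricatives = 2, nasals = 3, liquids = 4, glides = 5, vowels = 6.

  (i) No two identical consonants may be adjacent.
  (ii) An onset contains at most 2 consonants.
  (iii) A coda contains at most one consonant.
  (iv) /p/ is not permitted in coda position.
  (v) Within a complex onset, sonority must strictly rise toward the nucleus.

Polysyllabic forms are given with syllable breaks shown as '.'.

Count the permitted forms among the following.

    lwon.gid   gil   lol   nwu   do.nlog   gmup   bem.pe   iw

7

lwon.gid — σ1 onset /lw/ (4→5 rises), coda /n/ ok; σ2 onset /g/, coda /d/ ok → permitted
gil — σ1 onset /g/, coda /l/ ok → permitted
lol — σ1 onset /l/, coda /l/ ok → permitted
nwu — σ1 onset /nw/ (3→5 rises), coda /∅/ ok → permitted
do.nlog — σ1 onset /d/, coda /∅/ ok; σ2 onset /nl/ (3→4 rises), coda /g/ ok → permitted
gmup — violates constraint (iv): syllable 1 coda contains /p/ → not permitted
bem.pe — σ1 onset /b/, coda /m/ ok; σ2 onset /p/, coda /∅/ ok → permitted
iw — σ1 onset /∅/, coda /w/ ok → permitted
Permitted: lwon.gid, gil, lol, nwu, do.nlog, bem.pe, iw → 7.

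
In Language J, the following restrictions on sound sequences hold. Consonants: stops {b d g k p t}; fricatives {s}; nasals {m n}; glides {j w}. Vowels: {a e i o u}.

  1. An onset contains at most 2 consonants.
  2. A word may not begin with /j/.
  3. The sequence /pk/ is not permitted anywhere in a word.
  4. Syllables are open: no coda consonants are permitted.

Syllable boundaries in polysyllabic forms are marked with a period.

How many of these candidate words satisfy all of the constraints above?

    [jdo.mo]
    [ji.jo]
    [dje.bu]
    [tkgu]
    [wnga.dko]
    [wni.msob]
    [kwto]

1

[jdo.mo] — violates constraint 2: word begins with /j/ → phonotactically illegal
[ji.jo] — violates constraint 2: word begins with /j/ → phonotactically illegal
[dje.bu] — σ1 onset /dj/ (2C), coda /∅/ ok; σ2 onset /b/, coda /∅/ ok → phonotactically legal
[tkgu] — violates constraint 1: syllable 1 onset /tkg/ has 3 consonants (> 2) → phonotactically illegal
[wnga.dko] — violates constraint 1: syllable 1 onset /wng/ has 3 consonants (> 2) → phonotactically illegal
[wni.msob] — violates constraint 4: syllable 2 coda /b/ has 1 consonant (> 0) → phonotactically illegal
[kwto] — violates constraint 1: syllable 1 onset /kwt/ has 3 consonants (> 2) → phonotactically illegal
Phonotactically legal: [dje.bu] → 1.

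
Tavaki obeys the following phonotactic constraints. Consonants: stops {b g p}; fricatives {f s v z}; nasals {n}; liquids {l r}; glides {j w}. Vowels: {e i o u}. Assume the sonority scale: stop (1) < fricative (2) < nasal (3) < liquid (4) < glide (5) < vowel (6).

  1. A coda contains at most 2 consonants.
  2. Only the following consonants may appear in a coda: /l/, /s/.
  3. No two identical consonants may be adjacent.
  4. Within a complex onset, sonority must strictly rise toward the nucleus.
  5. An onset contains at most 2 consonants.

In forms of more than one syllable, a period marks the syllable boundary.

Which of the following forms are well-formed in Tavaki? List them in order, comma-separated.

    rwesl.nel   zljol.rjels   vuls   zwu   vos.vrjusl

rwesl.nel, vuls, zwu

rwesl.nel — σ1 onset /rw/ (4→5 rises), coda /sl/ (2C) ok; σ2 onset /n/, coda /l/ ok → well-formed
zljol.rjels — violates constraint 5: syllable 1 onset /zlj/ has 3 consonants (> 2) → ill-formed
vuls — σ1 onset /v/, coda /ls/ (2C) ok → well-formed
zwu — σ1 onset /zw/ (2→5 rises), coda /∅/ ok → well-formed
vos.vrjusl — violates constraint 5: syllable 2 onset /vrj/ has 3 consonants (> 2) → ill-formed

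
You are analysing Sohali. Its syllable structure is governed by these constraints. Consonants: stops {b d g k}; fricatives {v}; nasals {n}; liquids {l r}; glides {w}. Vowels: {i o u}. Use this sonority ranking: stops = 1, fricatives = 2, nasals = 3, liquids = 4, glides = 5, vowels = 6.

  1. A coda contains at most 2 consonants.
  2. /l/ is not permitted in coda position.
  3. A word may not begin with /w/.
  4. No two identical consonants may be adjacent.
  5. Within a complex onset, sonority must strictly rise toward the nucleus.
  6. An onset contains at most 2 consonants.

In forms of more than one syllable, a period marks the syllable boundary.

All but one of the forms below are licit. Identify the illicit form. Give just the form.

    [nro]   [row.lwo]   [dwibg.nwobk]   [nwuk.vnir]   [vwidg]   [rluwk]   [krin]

[nro] — σ1 onset /nr/ (3→4 rises), coda /∅/ ok → licit
[row.lwo] — σ1 onset /r/, coda /w/ ok; σ2 onset /lw/ (4→5 rises), coda /∅/ ok → licit
[dwibg.nwobk] — σ1 onset /dw/ (1→5 rises), coda /bg/ (2C) ok; σ2 onset /nw/ (3→5 rises), coda /bk/ (2C) ok → licit
[nwuk.vnir] — σ1 onset /nw/ (3→5 rises), coda /k/ ok; σ2 onset /vn/ (2→3 rises), coda /r/ ok → licit
[vwidg] — σ1 onset /vw/ (2→5 rises), coda /dg/ (2C) ok → licit
[rluwk] — violates constraint 5: syllable 1 onset /rl/: /r/ (liquid, 4) → /l/ (liquid, 4) does not rise → illicit
[krin] — σ1 onset /kr/ (1→4 rises), coda /n/ ok → licit

[rluwk]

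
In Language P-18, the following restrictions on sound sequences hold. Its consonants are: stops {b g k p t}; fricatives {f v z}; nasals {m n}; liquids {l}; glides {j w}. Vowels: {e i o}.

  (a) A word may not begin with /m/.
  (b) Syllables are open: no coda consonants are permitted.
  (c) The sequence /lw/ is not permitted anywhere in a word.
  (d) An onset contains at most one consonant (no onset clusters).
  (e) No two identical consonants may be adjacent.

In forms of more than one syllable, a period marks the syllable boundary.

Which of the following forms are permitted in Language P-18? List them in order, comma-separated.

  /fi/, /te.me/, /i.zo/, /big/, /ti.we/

/fi/, /te.me/, /i.zo/, /ti.we/

/fi/ — σ1 onset /f/, coda /∅/ ok → permitted
/te.me/ — σ1 onset /t/, coda /∅/ ok; σ2 onset /m/, coda /∅/ ok → permitted
/i.zo/ — σ1 onset /∅/, coda /∅/ ok; σ2 onset /z/, coda /∅/ ok → permitted
/big/ — violates constraint (b): syllable 1 coda /g/ has 1 consonant (> 0) → not permitted
/ti.we/ — σ1 onset /t/, coda /∅/ ok; σ2 onset /w/, coda /∅/ ok → permitted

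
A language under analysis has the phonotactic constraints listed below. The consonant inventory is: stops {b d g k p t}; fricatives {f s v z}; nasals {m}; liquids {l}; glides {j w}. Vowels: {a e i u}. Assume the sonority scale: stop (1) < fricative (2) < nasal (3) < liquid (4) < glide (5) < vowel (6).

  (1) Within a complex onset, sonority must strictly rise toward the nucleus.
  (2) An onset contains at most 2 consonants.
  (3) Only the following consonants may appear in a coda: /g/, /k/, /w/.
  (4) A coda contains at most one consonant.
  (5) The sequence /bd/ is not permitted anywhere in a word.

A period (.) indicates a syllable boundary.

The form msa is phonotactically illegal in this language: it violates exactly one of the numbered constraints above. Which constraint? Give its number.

msa: syllable 1 onset /ms/: /m/ (nasal, 3) → /s/ (fricative, 2) does not rise.
This is a violation of constraint 1: "Within a complex onset, sonority must strictly rise toward the nucleus."
The remaining constraints (2, 3, 4, 5) are satisfied.

1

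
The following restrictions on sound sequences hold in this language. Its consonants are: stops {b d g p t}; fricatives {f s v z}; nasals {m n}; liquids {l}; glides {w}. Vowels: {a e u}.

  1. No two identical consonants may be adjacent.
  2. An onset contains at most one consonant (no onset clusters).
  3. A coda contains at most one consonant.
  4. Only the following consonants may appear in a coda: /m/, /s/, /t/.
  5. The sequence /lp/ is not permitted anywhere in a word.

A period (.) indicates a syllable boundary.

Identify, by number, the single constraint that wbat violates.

wbat: syllable 1 onset /wb/ has 2 consonants (> 1).
This is a violation of constraint 2: "An onset contains at most one consonant (no onset clusters)."
The remaining constraints (1, 3, 4, 5) are satisfied.

2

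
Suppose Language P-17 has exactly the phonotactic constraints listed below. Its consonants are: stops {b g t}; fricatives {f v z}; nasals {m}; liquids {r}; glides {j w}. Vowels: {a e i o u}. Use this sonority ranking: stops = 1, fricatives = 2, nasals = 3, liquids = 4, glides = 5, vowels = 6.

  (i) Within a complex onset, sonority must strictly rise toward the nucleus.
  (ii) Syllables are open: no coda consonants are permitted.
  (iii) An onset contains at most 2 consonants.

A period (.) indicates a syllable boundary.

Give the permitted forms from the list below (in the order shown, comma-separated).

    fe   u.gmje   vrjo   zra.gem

fe — σ1 onset /f/, coda /∅/ ok → permitted
u.gmje — violates constraint (iii): syllable 2 onset /gmj/ has 3 consonants (> 2) → not permitted
vrjo — violates constraint (iii): syllable 1 onset /vrj/ has 3 consonants (> 2) → not permitted
zra.gem — violates constraint (ii): syllable 2 coda /m/ has 1 consonant (> 0) → not permitted

fe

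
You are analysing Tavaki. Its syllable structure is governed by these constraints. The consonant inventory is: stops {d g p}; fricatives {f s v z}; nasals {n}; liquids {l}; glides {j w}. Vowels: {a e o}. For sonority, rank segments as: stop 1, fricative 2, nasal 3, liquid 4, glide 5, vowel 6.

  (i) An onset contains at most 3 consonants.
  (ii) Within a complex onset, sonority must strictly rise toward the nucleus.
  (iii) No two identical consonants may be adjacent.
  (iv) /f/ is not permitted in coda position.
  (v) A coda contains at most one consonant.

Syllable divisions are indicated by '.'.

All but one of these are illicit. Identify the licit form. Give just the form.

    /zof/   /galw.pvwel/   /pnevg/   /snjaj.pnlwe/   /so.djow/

/zof/ — violates constraint (iv): syllable 1 coda contains /f/ → illicit
/galw.pvwel/ — violates constraint (v): syllable 1 coda /lw/ has 2 consonants (> 1) → illicit
/pnevg/ — violates constraint (v): syllable 1 coda /vg/ has 2 consonants (> 1) → illicit
/snjaj.pnlwe/ — violates constraint (i): syllable 2 onset /pnlw/ has 4 consonants (> 3) → illicit
/so.djow/ — σ1 onset /s/, coda /∅/ ok; σ2 onset /dj/ (1→5 rises), coda /w/ ok → licit

/so.djow/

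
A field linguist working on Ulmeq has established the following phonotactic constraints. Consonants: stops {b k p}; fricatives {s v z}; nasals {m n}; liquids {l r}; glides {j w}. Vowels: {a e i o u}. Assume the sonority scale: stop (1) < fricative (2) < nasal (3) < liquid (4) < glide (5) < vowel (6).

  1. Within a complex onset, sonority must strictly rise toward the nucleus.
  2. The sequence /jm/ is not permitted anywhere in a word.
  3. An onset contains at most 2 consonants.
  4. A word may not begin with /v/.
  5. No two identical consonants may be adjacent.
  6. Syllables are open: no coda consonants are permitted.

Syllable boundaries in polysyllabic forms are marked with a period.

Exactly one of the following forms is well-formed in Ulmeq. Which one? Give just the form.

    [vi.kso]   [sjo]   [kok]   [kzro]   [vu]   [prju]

[vi.kso] — violates constraint 4: word begins with /v/ → ill-formed
[sjo] — σ1 onset /sj/ (2→5 rises), coda /∅/ ok → well-formed
[kok] — violates constraint 6: syllable 1 coda /k/ has 1 consonant (> 0) → ill-formed
[kzro] — violates constraint 3: syllable 1 onset /kzr/ has 3 consonants (> 2) → ill-formed
[vu] — violates constraint 4: word begins with /v/ → ill-formed
[prju] — violates constraint 3: syllable 1 onset /prj/ has 3 consonants (> 2) → ill-formed

[sjo]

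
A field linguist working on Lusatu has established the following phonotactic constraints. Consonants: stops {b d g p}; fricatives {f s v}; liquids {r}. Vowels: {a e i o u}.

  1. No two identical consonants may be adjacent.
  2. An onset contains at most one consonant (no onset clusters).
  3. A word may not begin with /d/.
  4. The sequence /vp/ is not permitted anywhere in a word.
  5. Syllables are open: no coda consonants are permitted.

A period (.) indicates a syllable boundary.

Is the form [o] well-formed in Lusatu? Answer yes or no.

yes

[o] — σ1 onset /∅/, coda /∅/ ok → well-formed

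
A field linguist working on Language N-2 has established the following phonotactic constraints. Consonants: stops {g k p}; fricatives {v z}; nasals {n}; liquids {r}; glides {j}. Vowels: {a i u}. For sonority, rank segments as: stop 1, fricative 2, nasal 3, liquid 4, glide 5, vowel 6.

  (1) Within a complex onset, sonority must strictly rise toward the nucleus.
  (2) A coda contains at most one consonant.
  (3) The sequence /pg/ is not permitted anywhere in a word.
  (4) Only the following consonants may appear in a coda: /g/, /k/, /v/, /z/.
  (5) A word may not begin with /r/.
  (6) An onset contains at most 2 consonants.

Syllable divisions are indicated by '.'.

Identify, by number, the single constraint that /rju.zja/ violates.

5

/rju.zja/: word begins with /r/.
This is a violation of constraint 5: "A word may not begin with /r/."
The remaining constraints (1, 2, 3, 4, 6) are satisfied.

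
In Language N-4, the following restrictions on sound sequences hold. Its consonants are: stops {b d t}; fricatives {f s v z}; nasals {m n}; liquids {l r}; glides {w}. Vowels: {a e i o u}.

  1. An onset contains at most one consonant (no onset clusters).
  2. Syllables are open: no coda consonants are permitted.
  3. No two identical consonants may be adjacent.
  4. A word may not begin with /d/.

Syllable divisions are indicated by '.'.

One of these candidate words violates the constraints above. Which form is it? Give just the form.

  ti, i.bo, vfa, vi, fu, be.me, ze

ti — σ1 onset /t/, coda /∅/ ok → permitted
i.bo — σ1 onset /∅/, coda /∅/ ok; σ2 onset /b/, coda /∅/ ok → permitted
vfa — violates constraint 1: syllable 1 onset /vf/ has 2 consonants (> 1) → not permitted
vi — σ1 onset /v/, coda /∅/ ok → permitted
fu — σ1 onset /f/, coda /∅/ ok → permitted
be.me — σ1 onset /b/, coda /∅/ ok; σ2 onset /m/, coda /∅/ ok → permitted
ze — σ1 onset /z/, coda /∅/ ok → permitted

vfa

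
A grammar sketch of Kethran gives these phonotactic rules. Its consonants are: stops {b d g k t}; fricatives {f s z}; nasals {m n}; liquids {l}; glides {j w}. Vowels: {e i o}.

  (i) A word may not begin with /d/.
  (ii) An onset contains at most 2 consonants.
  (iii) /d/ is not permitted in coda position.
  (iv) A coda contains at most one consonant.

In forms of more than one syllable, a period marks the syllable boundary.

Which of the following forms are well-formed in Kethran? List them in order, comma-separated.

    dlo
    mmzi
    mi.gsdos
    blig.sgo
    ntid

blig.sgo

dlo — violates constraint (i): word begins with /d/ → ill-formed
mmzi — violates constraint (ii): syllable 1 onset /mmz/ has 3 consonants (> 2) → ill-formed
mi.gsdos — violates constraint (ii): syllable 2 onset /gsd/ has 3 consonants (> 2) → ill-formed
blig.sgo — σ1 onset /bl/ (2C), coda /g/ ok; σ2 onset /sg/ (2C), coda /∅/ ok → well-formed
ntid — violates constraint (iii): syllable 1 coda contains /d/ → ill-formed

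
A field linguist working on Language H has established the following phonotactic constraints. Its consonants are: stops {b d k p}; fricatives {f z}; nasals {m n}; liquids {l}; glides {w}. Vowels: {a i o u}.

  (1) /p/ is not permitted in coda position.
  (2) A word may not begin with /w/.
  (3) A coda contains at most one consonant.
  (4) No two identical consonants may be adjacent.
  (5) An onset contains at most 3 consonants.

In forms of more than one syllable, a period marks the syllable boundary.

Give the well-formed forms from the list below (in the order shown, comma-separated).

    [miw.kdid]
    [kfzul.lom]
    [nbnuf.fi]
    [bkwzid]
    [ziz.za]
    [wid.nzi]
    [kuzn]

[miw.kdid]

[miw.kdid] — σ1 onset /m/, coda /w/ ok; σ2 onset /kd/ (2C), coda /d/ ok → well-formed
[kfzul.lom] — violates constraint 4: adjacent identical consonants /ll/ → ill-formed
[nbnuf.fi] — violates constraint 4: adjacent identical consonants /ff/ → ill-formed
[bkwzid] — violates constraint 5: syllable 1 onset /bkwz/ has 4 consonants (> 3) → ill-formed
[ziz.za] — violates constraint 4: adjacent identical consonants /zz/ → ill-formed
[wid.nzi] — violates constraint 2: word begins with /w/ → ill-formed
[kuzn] — violates constraint 3: syllable 1 coda /zn/ has 2 consonants (> 1) → ill-formed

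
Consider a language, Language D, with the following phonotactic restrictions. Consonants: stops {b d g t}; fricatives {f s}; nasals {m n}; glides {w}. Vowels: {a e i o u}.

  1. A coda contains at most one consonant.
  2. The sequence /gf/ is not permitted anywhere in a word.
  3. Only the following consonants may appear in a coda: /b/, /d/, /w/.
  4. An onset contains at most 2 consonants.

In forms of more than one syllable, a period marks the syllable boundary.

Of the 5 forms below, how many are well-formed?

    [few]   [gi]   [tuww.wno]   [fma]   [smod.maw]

4

[few] — σ1 onset /f/, coda /w/ ok → well-formed
[gi] — σ1 onset /g/, coda /∅/ ok → well-formed
[tuww.wno] — violates constraint 1: syllable 1 coda /ww/ has 2 consonants (> 1) → ill-formed
[fma] — σ1 onset /fm/ (2C), coda /∅/ ok → well-formed
[smod.maw] — σ1 onset /sm/ (2C), coda /d/ ok; σ2 onset /m/, coda /w/ ok → well-formed
Well-formed: [few], [gi], [fma], [smod.maw] → 4.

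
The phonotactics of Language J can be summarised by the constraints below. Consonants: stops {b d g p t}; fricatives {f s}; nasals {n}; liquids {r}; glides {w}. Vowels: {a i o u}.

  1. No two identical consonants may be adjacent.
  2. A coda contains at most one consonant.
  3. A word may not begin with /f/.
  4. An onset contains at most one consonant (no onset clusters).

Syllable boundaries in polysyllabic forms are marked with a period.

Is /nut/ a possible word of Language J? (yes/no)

yes

/nut/ — σ1 onset /n/, coda /t/ ok → licit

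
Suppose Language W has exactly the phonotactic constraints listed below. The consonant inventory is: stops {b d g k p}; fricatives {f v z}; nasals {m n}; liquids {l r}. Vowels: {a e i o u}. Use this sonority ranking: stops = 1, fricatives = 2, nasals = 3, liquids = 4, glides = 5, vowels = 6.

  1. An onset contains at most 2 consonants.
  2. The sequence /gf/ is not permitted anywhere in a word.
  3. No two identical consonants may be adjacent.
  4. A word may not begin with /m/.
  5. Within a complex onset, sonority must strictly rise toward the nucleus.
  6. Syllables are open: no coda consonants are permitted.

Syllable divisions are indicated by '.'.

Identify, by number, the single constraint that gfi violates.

2

gfi: contains banned sequence /gf/.
This is a violation of constraint 2: "The sequence /gf/ is not permitted anywhere in a word."
The remaining constraints (1, 3, 4, 5, 6) are satisfied.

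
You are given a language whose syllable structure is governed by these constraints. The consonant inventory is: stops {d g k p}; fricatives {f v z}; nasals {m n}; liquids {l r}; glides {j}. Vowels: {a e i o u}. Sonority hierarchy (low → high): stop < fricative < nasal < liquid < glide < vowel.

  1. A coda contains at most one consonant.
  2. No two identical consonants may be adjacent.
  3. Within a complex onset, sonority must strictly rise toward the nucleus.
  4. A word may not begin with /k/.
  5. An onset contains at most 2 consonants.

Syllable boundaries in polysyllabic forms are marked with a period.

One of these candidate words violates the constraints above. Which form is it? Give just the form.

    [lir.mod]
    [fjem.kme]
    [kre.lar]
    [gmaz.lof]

[lir.mod] — σ1 onset /l/, coda /r/ ok; σ2 onset /m/, coda /d/ ok → well-formed
[fjem.kme] — σ1 onset /fj/ (2→5 rises), coda /m/ ok; σ2 onset /km/ (1→3 rises), coda /∅/ ok → well-formed
[kre.lar] — violates constraint 4: word begins with /k/ → ill-formed
[gmaz.lof] — σ1 onset /gm/ (1→3 rises), coda /z/ ok; σ2 onset /l/, coda /f/ ok → well-formed

[kre.lar]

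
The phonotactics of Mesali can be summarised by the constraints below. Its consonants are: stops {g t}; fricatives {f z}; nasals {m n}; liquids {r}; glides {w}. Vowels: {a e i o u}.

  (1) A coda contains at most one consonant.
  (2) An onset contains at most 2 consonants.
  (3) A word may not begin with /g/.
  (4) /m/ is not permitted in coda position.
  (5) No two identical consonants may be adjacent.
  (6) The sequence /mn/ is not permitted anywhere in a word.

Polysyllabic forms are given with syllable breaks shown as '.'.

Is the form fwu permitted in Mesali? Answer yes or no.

fwu — σ1 onset /fw/ (2C), coda /∅/ ok → permitted

yes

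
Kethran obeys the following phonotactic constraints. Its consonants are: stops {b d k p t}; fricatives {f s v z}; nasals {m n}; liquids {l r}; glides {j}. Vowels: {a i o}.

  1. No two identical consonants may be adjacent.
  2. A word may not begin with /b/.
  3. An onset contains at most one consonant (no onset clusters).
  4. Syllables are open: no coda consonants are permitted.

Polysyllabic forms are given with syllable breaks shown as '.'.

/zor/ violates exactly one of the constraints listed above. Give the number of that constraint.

4

/zor/: syllable 1 coda /r/ has 1 consonant (> 0).
This is a violation of constraint 4: "Syllables are open: no coda consonants are permitted."
The remaining constraints (1, 2, 3) are satisfied.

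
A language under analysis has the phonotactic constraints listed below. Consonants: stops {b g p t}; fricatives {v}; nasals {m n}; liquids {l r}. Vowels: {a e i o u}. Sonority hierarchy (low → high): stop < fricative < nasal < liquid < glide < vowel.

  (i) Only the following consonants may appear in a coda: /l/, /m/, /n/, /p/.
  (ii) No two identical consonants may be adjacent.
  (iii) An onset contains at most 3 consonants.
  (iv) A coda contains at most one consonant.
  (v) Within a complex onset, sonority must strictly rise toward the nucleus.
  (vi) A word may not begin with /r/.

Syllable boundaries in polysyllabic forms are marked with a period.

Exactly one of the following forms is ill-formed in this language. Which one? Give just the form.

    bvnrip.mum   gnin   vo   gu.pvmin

bvnrip.mum — violates constraint (iii): syllable 1 onset /bvnr/ has 4 consonants (> 3) → ill-formed
gnin — σ1 onset /gn/ (1→3 rises), coda /n/ ok → well-formed
vo — σ1 onset /v/, coda /∅/ ok → well-formed
gu.pvmin — σ1 onset /g/, coda /∅/ ok; σ2 onset /pvm/ (1→2→3 rises), coda /n/ ok → well-formed

bvnrip.mum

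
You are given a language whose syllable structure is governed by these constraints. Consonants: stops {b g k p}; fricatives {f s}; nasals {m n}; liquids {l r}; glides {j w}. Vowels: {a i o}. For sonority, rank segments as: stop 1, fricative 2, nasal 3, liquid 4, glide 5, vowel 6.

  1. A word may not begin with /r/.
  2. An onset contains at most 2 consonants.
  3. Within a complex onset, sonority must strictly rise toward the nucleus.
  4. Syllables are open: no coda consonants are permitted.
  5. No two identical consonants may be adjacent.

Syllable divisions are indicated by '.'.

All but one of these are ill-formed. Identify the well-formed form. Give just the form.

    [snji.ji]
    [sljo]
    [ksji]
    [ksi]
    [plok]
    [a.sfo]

[ksi]

[snji.ji] — violates constraint 2: syllable 1 onset /snj/ has 3 consonants (> 2) → ill-formed
[sljo] — violates constraint 2: syllable 1 onset /slj/ has 3 consonants (> 2) → ill-formed
[ksji] — violates constraint 2: syllable 1 onset /ksj/ has 3 consonants (> 2) → ill-formed
[ksi] — σ1 onset /ks/ (1→2 rises), coda /∅/ ok → well-formed
[plok] — violates constraint 4: syllable 1 coda /k/ has 1 consonant (> 0) → ill-formed
[a.sfo] — violates constraint 3: syllable 2 onset /sf/: /s/ (fricative, 2) → /f/ (fricative, 2) does not rise → ill-formed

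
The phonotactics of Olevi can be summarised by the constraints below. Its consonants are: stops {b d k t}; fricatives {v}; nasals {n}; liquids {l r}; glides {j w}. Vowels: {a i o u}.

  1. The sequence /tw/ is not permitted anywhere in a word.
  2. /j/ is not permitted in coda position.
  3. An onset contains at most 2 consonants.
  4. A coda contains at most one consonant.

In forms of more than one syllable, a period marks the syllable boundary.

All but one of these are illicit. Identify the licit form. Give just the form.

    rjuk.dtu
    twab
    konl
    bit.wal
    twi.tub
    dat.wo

rjuk.dtu

rjuk.dtu — σ1 onset /rj/ (2C), coda /k/ ok; σ2 onset /dt/ (2C), coda /∅/ ok → licit
twab — violates constraint 1: contains banned sequence /tw/ → illicit
konl — violates constraint 4: syllable 1 coda /nl/ has 2 consonants (> 1) → illicit
bit.wal — violates constraint 1: contains banned sequence /tw/ → illicit
twi.tub — violates constraint 1: contains banned sequence /tw/ → illicit
dat.wo — violates constraint 1: contains banned sequence /tw/ → illicit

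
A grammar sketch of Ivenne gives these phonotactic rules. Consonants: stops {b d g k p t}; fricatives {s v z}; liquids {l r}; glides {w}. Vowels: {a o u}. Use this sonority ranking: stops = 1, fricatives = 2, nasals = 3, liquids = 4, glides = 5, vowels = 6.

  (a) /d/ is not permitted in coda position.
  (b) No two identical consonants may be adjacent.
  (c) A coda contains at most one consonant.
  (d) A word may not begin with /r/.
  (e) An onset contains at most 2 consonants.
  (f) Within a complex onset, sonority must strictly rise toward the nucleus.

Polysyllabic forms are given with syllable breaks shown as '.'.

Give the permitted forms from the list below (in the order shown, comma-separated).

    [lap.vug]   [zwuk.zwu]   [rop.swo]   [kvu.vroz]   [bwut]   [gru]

[lap.vug] — σ1 onset /l/, coda /p/ ok; σ2 onset /v/, coda /g/ ok → permitted
[zwuk.zwu] — σ1 onset /zw/ (2→5 rises), coda /k/ ok; σ2 onset /zw/ (2→5 rises), coda /∅/ ok → permitted
[rop.swo] — violates constraint (d): word begins with /r/ → not permitted
[kvu.vroz] — σ1 onset /kv/ (1→2 rises), coda /∅/ ok; σ2 onset /vr/ (2→4 rises), coda /z/ ok → permitted
[bwut] — σ1 onset /bw/ (1→5 rises), coda /t/ ok → permitted
[gru] — σ1 onset /gr/ (1→4 rises), coda /∅/ ok → permitted

[lap.vug], [zwuk.zwu], [kvu.vroz], [bwut], [gru]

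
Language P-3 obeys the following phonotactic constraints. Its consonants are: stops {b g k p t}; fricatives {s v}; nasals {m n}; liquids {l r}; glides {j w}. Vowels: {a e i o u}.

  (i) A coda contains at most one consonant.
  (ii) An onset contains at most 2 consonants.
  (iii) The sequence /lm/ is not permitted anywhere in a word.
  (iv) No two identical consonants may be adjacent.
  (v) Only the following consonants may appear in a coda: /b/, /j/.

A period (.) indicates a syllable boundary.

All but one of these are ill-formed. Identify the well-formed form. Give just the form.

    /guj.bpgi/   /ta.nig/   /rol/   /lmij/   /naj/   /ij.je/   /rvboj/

/guj.bpgi/ — violates constraint (ii): syllable 2 onset /bpg/ has 3 consonants (> 2) → ill-formed
/ta.nig/ — violates constraint (v): syllable 2 coda contains /g/, which is not a licensed coda consonant → ill-formed
/rol/ — violates constraint (v): syllable 1 coda contains /l/, which is not a licensed coda consonant → ill-formed
/lmij/ — violates constraint (iii): contains banned sequence /lm/ → ill-formed
/naj/ — σ1 onset /n/, coda /j/ ok → well-formed
/ij.je/ — violates constraint (iv): adjacent identical consonants /jj/ → ill-formed
/rvboj/ — violates constraint (ii): syllable 1 onset /rvb/ has 3 consonants (> 2) → ill-formed

/naj/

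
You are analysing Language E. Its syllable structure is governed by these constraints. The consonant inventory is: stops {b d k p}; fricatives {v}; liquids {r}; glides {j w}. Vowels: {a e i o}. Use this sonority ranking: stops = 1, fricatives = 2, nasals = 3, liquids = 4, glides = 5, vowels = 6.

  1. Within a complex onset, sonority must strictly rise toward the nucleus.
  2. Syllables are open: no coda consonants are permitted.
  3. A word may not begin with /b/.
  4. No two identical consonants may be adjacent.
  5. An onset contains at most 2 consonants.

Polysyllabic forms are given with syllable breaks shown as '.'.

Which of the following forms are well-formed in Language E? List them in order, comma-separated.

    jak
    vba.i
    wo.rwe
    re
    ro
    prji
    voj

jak — violates constraint 2: syllable 1 coda /k/ has 1 consonant (> 0) → ill-formed
vba.i — violates constraint 1: syllable 1 onset /vb/: /v/ (fricative, 2) → /b/ (stop, 1) does not rise → ill-formed
wo.rwe — σ1 onset /w/, coda /∅/ ok; σ2 onset /rw/ (4→5 rises), coda /∅/ ok → well-formed
re — σ1 onset /r/, coda /∅/ ok → well-formed
ro — σ1 onset /r/, coda /∅/ ok → well-formed
prji — violates constraint 5: syllable 1 onset /prj/ has 3 consonants (> 2) → ill-formed
voj — violates constraint 2: syllable 1 coda /j/ has 1 consonant (> 0) → ill-formed

wo.rwe, re, ro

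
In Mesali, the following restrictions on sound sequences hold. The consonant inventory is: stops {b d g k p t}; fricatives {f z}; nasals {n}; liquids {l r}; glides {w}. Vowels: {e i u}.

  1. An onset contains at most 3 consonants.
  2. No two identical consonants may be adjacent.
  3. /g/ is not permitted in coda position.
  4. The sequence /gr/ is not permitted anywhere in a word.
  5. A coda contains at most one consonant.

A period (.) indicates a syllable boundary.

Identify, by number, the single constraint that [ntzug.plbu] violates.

3

[ntzug.plbu]: syllable 1 coda contains /g/.
This is a violation of constraint 3: "/g/ is not permitted in coda position."
The remaining constraints (1, 2, 4, 5) are satisfied.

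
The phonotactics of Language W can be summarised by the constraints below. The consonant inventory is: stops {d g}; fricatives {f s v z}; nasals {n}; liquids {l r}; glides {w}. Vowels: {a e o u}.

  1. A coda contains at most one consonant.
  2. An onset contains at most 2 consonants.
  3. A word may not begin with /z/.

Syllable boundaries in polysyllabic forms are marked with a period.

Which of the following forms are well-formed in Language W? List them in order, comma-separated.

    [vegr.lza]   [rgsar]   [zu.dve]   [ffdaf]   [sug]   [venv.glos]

[vegr.lza] — violates constraint 1: syllable 1 coda /gr/ has 2 consonants (> 1) → ill-formed
[rgsar] — violates constraint 2: syllable 1 onset /rgs/ has 3 consonants (> 2) → ill-formed
[zu.dve] — violates constraint 3: word begins with /z/ → ill-formed
[ffdaf] — violates constraint 2: syllable 1 onset /ffd/ has 3 consonants (> 2) → ill-formed
[sug] — σ1 onset /s/, coda /g/ ok → well-formed
[venv.glos] — violates constraint 1: syllable 1 coda /nv/ has 2 consonants (> 1) → ill-formed

[sug]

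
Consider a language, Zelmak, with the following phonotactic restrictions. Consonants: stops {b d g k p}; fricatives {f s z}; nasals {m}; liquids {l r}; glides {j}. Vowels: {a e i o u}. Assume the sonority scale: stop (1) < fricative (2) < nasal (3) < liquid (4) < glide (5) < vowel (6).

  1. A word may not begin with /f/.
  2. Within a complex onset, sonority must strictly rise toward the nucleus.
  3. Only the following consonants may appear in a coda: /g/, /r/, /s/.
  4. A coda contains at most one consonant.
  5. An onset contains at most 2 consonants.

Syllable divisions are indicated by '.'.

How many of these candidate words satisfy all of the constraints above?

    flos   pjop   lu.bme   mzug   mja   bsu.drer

3

flos — violates constraint 1: word begins with /f/ → ill-formed
pjop — violates constraint 3: syllable 1 coda contains /p/, which is not a licensed coda consonant → ill-formed
lu.bme — σ1 onset /l/, coda /∅/ ok; σ2 onset /bm/ (1→3 rises), coda /∅/ ok → well-formed
mzug — violates constraint 2: syllable 1 onset /mz/: /m/ (nasal, 3) → /z/ (fricative, 2) does not rise → ill-formed
mja — σ1 onset /mj/ (3→5 rises), coda /∅/ ok → well-formed
bsu.drer — σ1 onset /bs/ (1→2 rises), coda /∅/ ok; σ2 onset /dr/ (1→4 rises), coda /r/ ok → well-formed
Well-formed: lu.bme, mja, bsu.drer → 3.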